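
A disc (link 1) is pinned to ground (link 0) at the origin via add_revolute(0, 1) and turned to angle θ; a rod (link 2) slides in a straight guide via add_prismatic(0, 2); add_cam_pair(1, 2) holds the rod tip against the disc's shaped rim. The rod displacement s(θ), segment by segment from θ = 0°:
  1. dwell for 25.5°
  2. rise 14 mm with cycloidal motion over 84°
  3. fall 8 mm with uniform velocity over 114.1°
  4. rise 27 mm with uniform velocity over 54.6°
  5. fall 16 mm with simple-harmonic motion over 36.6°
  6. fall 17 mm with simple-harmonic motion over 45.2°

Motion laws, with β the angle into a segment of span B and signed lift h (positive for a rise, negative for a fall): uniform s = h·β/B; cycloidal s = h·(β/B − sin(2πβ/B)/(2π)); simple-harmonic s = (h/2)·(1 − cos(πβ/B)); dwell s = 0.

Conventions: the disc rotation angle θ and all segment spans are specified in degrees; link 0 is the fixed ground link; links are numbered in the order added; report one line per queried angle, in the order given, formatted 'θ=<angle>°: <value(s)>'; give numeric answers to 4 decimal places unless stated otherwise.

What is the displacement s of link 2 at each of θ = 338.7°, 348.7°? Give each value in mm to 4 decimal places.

segment 1 (0° to 25.5°, dwell): s unchanged at 0.0000
segment 2 (25.5° to 109.5°, cycloidal, h = 14) is passed completely: s = 0.0000 + (14) = 14.0000
segment 3 (109.5° to 223.6°, uniform, h = -8) is passed completely: s = 14.0000 + (-8) = 6.0000
segment 4 (223.6° to 278.2°, uniform, h = 27) is passed completely: s = 6.0000 + (27) = 33.0000
segment 5 (278.2° to 314.8°, simple-harmonic, h = -16) is passed completely: s = 33.0000 + (-16) = 17.0000
θ = 338.7° falls in segment 6 (314.8° to 360°, simple-harmonic, h = -17): β = 338.7 − 314.8 = 23.9°, B = 45.2°; Δs = -17/2·(1 − cos(π·0.5288)) = -9.2670; s = 17.0000 − 9.2670 = 7.7330
θ = 348.7° falls in segment 6 (314.8° to 360°, simple-harmonic, h = -17): β = 348.7 − 314.8 = 33.9°, B = 45.2°; Δs = -17/2·(1 − cos(π·0.7500)) = -14.5104; s = 17.0000 − 14.5104 = 2.4896

θ=338.7°: 7.7330
θ=348.7°: 2.4896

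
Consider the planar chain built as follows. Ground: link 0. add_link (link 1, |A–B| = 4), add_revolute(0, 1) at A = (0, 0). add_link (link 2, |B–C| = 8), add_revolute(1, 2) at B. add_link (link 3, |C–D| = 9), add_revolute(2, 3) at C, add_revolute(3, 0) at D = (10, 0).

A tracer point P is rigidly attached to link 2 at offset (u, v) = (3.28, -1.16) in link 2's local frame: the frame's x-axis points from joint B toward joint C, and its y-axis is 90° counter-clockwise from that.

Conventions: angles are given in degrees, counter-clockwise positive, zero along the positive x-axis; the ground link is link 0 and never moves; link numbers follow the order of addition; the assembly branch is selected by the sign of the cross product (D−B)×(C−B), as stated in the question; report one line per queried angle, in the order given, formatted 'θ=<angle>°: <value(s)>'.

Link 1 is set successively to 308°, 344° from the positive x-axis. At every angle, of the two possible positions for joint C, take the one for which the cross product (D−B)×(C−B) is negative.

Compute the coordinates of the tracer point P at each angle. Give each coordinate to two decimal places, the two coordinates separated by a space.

A=(0,0), D=(10.00,0)
θ=308°: B = A + 4.00·(cos308°, sin308°) = (2.4626, -3.1520)
θ=308°: |BD| = 8.1699
θ=308°: circle(B,8.00) ∩ circle(D,9.00): a=3.0445, h=7.3980
θ=308°:   candidates: C₊=(2.4172,4.8478) cross=60.441; C₋=(8.1257,-8.8027) cross=-60.441
θ=308°:   branch - wants cross < 0 → take C=(8.1257,-8.8027) (cross=-60.441)
θ=308°: ex = (C−B)/|BC| = (0.7079,-0.7063); ey = (0.7063,0.7079)
θ=308°: P = B + 3.28·ex + -1.16·ey = (3.9652,-6.2899)
θ=344°: B = A + 4.00·(cos344°, sin344°) = (3.8450, -1.1025)
θ=344°: |BD| = 6.2529
θ=344°: circle(B,8.00) ∩ circle(D,9.00): a=1.7671, h=7.8024
θ=344°:   candidates: C₊=(4.2087,6.8892) cross=48.788; C₋=(6.9602,-8.4711) cross=-48.788
θ=344°:   branch - wants cross < 0 → take C=(6.9602,-8.4711) (cross=-48.788)
θ=344°: ex = (C−B)/|BC| = (0.3894,-0.9211); ey = (0.9211,0.3894)
θ=344°: P = B + 3.28·ex + -1.16·ey = (4.0538,-4.5754)

θ=308°: 3.97 -6.29
θ=344°: 4.05 -4.58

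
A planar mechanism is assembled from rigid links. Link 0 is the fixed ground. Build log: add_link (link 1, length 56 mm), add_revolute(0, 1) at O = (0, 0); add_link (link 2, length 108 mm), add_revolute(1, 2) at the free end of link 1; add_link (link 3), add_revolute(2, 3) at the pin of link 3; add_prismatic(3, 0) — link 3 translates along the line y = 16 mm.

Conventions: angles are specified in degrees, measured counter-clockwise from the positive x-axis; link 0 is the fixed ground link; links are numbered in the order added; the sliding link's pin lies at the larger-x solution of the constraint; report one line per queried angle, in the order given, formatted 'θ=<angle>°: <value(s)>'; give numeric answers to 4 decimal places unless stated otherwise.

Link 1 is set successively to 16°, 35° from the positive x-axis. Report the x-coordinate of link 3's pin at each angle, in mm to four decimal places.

geometry: r = 56 mm, L = 108 mm, e = 16 mm
θ=16°: crank pin P = (r cos θ, r sin θ) = (53.830655, 15.435692)
θ=16°: h = r sin θ − e = 15.435692 − 16 = -0.564308
θ=16°: x = r cos θ + √(L² − h²) = 53.830655 + 107.998526 = 161.829181
θ=35°: crank pin P = (r cos θ, r sin θ) = (45.872514, 32.120280)
θ=35°: h = r sin θ − e = 32.120280 − 16 = 16.120280
θ=35°: x = r cos θ + √(L² − h²) = 45.872514 + 106.790152 = 152.662666

θ=16°: 161.8292
θ=35°: 152.6627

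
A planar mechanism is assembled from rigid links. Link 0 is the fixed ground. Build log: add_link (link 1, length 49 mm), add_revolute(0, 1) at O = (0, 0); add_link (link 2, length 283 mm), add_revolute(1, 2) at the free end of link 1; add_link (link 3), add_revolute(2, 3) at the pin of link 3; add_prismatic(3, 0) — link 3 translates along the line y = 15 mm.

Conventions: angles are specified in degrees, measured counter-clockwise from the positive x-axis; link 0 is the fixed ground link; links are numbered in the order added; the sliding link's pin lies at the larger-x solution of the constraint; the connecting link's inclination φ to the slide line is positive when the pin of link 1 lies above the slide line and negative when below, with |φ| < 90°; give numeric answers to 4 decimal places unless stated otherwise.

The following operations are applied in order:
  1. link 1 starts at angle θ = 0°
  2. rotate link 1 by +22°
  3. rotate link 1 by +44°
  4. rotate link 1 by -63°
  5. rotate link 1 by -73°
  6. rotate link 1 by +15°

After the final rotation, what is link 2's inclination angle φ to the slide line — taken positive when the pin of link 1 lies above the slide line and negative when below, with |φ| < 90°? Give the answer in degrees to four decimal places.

geometry: r = 49 mm, L = 283 mm, e = 15 mm; θ starts at 0°
rotate link 1 by +22°: θ ← 0° +22° = 22°
rotate link 1 by +44°: θ ← 22° +44° = 66°
rotate link 1 by -63°: θ ← 66° -63° = 3°
rotate link 1 by -73°: θ ← 3° -73° = -70°
rotate link 1 by +15°: θ ← -70° +15° = -55°
h = r sin θ − e = -40.138450 − 15 = -55.138450
sin φ = h / L = -55.138450 / 283 = -0.19483551
φ = arcsin(-0.19483551) = -11.235115°

-11.2351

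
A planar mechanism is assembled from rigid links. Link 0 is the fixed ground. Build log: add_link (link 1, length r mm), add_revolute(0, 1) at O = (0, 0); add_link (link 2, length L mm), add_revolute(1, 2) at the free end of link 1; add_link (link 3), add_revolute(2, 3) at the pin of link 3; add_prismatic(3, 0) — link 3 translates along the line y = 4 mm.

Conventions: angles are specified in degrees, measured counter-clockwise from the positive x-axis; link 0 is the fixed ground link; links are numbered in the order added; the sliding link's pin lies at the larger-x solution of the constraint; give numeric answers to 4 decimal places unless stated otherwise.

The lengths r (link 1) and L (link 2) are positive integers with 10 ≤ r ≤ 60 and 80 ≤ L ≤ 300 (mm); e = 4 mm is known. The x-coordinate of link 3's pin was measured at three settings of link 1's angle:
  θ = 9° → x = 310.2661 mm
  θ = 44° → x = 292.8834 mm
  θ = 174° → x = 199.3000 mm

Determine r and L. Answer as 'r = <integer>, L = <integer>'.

constraint per measurement: (x − r cos θ)² + (r sin θ − e)² = L²
subtracting the θ₁ and θ₂ equations cancels the r² and L² terms:
r = (x₁² − x₂²) / (2[(x₁cos θ₁ + e sin θ₁) − (x₂cos θ₂ + e sin θ₂)]) = 55.9999 → r = 56
L² = (x₁ − r cos θ₁)² + (r sin θ₁ − e)² = 65024.9947 → L = 255.0000 → L = 255
check at θ₃=174°: x = 199.3000 (printed 199.3000) ✓

r = 56, L = 255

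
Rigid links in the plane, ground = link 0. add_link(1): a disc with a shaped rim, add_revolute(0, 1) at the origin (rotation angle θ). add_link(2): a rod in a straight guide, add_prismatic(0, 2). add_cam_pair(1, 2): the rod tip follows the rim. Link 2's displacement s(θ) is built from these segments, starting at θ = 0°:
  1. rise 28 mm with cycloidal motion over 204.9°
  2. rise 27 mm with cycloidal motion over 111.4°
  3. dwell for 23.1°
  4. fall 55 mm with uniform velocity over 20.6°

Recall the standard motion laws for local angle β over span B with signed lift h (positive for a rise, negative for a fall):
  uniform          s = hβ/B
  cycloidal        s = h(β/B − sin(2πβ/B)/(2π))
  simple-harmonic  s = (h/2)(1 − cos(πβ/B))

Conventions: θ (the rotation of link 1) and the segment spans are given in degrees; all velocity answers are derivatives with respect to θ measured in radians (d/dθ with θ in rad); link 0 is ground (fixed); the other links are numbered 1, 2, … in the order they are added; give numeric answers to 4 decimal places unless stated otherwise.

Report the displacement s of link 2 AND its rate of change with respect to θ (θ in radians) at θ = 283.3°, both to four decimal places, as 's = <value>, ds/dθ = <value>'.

segment 1 (0° to 204.9°, cycloidal, h = 28) is passed completely: s = 0.0000 + (28) = 28.0000
θ = 283.3° falls in segment 2 (204.9° to 316.3°, cycloidal, h = 27): β = 283.3 − 204.9 = 78.4°, B = 111.4°; Δs = 27·(0.7038 − sin(2π·0.7038)/(2π)) = 23.1190; s = 28.0000 + 23.1190 = 51.1190
velocity in seg [204.9°–316.3°] (cycloidal), θ in radians: β = 78.4° = 1.3683 rad, B = 111.4° = 1.9443 rad; ds/dθ = (h/B)(1 − cos(2πβ/B)) = (27/1.9443)(1 − cos(2π·0.7038)) = 17.863981 mm/rad

s = 51.1190, ds/dθ = 17.8640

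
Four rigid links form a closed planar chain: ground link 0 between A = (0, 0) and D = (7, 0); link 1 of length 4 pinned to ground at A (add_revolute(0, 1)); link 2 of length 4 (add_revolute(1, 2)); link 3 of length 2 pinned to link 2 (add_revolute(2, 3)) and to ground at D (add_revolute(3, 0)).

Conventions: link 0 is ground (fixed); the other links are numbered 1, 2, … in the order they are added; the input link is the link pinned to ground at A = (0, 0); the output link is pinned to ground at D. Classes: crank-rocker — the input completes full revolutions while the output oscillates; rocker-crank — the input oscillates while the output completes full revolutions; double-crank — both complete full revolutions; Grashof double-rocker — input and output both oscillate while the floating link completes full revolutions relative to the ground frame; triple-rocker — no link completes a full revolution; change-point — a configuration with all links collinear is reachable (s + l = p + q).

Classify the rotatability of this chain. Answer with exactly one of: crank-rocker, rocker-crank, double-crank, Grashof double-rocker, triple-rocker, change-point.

lengths: ground=7, input=4, coupler=4, output=2
sorted: s=2 (shortest), l=7 (longest), p+q=8
s + l = 9 vs p + q = 8
s + l > p + q → non-Grashof → no link fully rotates → triple-rocker

triple-rocker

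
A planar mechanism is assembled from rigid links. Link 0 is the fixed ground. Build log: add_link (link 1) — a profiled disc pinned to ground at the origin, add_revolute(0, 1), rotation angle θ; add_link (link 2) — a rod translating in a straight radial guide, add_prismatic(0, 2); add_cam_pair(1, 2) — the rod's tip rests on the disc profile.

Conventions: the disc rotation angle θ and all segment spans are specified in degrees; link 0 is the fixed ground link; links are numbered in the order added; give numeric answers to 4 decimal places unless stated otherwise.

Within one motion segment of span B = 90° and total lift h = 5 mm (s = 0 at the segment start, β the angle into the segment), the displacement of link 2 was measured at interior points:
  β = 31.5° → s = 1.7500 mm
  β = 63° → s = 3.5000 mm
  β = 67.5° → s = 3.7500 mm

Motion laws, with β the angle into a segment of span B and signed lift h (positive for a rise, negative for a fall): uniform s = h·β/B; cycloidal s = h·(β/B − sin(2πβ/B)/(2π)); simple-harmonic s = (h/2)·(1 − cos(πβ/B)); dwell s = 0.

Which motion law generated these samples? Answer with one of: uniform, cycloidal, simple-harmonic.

candidates at β/B = r: uniform s = h·r (linear in β); cycloidal s = h·(r − sin(2πr)/(2π)); simple-harmonic s = (h/2)(1 − cos(πr))
β=31.5°: printed 1.7500 | uniform 1.7500, cycloidal 1.1062, simple-harmonic 1.3650
β=63°: printed 3.5000 | uniform 3.5000, cycloidal 4.2568, simple-harmonic 3.9695
β=67.5°: printed 3.7500 | uniform 3.7500, cycloidal 4.5458, simple-harmonic 4.2678
only one law matches every sample → uniform

uniform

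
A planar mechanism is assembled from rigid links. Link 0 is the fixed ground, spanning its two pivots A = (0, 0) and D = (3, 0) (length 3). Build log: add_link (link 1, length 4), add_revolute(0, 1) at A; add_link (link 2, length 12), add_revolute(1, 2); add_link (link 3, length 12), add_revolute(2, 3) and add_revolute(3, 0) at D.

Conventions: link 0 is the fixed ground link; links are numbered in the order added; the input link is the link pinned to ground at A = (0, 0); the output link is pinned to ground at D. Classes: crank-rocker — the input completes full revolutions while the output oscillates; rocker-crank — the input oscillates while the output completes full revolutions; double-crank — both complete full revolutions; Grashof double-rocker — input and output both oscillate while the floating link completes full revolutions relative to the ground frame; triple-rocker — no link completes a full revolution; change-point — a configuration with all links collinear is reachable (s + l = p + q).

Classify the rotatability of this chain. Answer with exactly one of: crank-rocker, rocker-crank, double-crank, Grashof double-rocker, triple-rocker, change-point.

lengths: ground=3, input=4, coupler=12, output=12
sorted: s=3 (shortest), l=12 (longest), p+q=16
s + l = 15 vs p + q = 16
s + l < p + q (Grashof) with shortest = ground link → double-crank

double-crank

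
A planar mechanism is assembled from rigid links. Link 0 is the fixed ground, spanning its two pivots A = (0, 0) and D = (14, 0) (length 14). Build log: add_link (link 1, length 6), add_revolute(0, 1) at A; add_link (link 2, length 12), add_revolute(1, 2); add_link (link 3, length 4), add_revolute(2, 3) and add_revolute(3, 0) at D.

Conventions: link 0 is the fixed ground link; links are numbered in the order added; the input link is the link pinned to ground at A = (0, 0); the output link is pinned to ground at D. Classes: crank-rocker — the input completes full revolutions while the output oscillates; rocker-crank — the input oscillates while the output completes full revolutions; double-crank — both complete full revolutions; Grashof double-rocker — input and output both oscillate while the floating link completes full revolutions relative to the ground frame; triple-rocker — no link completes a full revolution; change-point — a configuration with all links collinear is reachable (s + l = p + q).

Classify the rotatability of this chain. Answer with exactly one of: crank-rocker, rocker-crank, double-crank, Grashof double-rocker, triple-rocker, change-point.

lengths: ground=14, input=6, coupler=12, output=4
sorted: s=4 (shortest), l=14 (longest), p+q=18
s + l = 18 vs p + q = 18
s + l = p + q → change-point (collinear configuration reachable)

change-point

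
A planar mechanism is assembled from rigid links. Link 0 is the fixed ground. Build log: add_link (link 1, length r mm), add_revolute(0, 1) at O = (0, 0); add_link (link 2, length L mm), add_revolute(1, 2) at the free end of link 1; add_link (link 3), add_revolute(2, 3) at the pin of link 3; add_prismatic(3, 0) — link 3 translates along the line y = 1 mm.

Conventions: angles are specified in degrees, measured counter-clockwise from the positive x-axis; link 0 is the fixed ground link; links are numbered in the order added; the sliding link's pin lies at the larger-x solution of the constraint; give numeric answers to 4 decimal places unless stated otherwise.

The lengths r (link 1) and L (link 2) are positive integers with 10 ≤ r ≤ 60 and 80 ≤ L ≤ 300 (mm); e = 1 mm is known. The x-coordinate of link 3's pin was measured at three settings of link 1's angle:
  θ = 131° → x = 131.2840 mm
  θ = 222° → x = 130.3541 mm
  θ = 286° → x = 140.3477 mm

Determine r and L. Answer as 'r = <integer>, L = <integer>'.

constraint per measurement: (x − r cos θ)² + (r sin θ − e)² = L²
subtracting the θ₁ and θ₂ equations cancels the r² and L² terms:
r = (x₁² − x₂²) / (2[(x₁cos θ₁ + e sin θ₁) − (x₂cos θ₂ + e sin θ₂)]) = 9.9993 → r = 10
L² = (x₁ − r cos θ₁)² + (r sin θ₁ − e)² = 19043.9955 → L = 138.0000 → L = 138
check at θ₃=286°: x = 140.3477 (printed 140.3477) ✓

r = 10, L = 138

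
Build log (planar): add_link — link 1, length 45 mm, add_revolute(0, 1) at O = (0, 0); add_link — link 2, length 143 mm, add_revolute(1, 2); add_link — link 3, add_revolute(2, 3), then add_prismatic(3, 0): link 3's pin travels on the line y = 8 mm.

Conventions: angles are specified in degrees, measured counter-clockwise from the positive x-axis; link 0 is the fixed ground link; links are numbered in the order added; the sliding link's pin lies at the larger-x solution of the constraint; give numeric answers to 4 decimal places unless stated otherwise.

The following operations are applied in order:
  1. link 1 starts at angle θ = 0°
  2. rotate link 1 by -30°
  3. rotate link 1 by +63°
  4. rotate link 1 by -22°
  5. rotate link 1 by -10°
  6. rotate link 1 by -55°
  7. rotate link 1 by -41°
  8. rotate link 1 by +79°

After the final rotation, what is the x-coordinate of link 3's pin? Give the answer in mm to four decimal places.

geometry: r = 45 mm, L = 143 mm, e = 8 mm; θ starts at 0°
rotate link 1 by -30°: θ ← 0° -30° = -30°
rotate link 1 by +63°: θ ← -30° +63° = 33°
rotate link 1 by -22°: θ ← 33° -22° = 11°
rotate link 1 by -10°: θ ← 11° -10° = 1°
rotate link 1 by -55°: θ ← 1° -55° = -54°
rotate link 1 by -41°: θ ← -54° -41° = -95°
rotate link 1 by +79°: θ ← -95° +79° = -16°
crank pin P = (r cos θ, r sin θ) = (43.256776, -12.403681)
h = r sin θ − e = -12.403681 − 8 = -20.403681
x = r cos θ + √(L² − h²) = 43.256776 + 141.536885 = 184.793661

184.7937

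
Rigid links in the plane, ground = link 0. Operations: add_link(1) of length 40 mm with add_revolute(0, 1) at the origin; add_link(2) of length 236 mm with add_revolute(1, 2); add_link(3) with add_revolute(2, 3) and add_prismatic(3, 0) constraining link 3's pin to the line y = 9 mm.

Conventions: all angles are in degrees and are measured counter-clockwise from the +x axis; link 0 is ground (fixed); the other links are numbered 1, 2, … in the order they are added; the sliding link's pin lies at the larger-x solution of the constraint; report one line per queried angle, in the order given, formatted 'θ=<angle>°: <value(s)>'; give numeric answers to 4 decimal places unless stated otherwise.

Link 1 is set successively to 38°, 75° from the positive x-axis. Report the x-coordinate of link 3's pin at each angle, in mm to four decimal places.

geometry: r = 40 mm, L = 236 mm, e = 9 mm
θ=38°: crank pin P = (r cos θ, r sin θ) = (31.520430, 24.626459)
θ=38°: h = r sin θ − e = 24.626459 − 9 = 15.626459
θ=38°: x = r cos θ + √(L² − h²) = 31.520430 + 235.482088 = 267.002518
θ=75°: crank pin P = (r cos θ, r sin θ) = (10.352762, 38.637033)
θ=75°: h = r sin θ − e = 38.637033 − 9 = 29.637033
θ=75°: x = r cos θ + √(L² − h²) = 10.352762 + 234.131686 = 244.484448

θ=38°: 267.0025
θ=75°: 244.4844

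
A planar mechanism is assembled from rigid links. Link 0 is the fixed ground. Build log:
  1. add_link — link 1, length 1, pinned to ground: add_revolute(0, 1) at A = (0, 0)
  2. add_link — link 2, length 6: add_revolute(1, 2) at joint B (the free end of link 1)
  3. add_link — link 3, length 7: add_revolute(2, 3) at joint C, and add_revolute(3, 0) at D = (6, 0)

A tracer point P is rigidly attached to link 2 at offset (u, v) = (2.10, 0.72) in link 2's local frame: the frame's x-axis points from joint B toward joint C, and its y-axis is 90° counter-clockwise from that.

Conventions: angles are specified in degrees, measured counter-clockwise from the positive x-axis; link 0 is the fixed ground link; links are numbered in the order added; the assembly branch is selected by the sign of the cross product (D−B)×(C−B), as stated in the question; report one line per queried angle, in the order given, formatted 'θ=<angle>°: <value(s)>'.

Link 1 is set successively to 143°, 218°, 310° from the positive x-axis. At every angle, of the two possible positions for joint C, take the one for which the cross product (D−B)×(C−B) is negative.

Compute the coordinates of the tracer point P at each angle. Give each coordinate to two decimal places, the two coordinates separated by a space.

A=(0,0), D=(6.00,0)
θ=143°: B = A + 1.00·(cos143°, sin143°) = (-0.7986, 0.6018)
θ=143°: |BD| = 6.8252
θ=143°: circle(B,6.00) ∩ circle(D,7.00): a=2.4603, h=5.4724
θ=143°:   candidates: C₊=(2.1346,5.8360) cross=37.350; C₋=(1.1695,-5.0662) cross=-37.350
θ=143°:   branch - wants cross < 0 → take C=(1.1695,-5.0662) (cross=-37.350)
θ=143°: ex = (C−B)/|BC| = (0.3280,-0.9447); ey = (0.9447,0.3280)
θ=143°: P = B + 2.10·ex + 0.72·ey = (0.5704,-1.1458)
θ=218°: B = A + 1.00·(cos218°, sin218°) = (-0.7880, -0.6157)
θ=218°: |BD| = 6.8159
θ=218°: circle(B,6.00) ∩ circle(D,7.00): a=2.4543, h=5.4751
θ=218°:   candidates: C₊=(1.1617,5.0587) cross=37.317; C₋=(2.1508,-5.8467) cross=-37.317
θ=218°:   branch - wants cross < 0 → take C=(2.1508,-5.8467) (cross=-37.317)
θ=218°: ex = (C−B)/|BC| = (0.4898,-0.8718); ey = (0.8718,0.4898)
θ=218°: P = B + 2.10·ex + 0.72·ey = (0.8683,-2.0939)
θ=310°: B = A + 1.00·(cos310°, sin310°) = (0.6428, -0.7660)
θ=310°: |BD| = 5.4117
θ=310°: circle(B,6.00) ∩ circle(D,7.00): a=1.5048, h=5.8082
θ=310°:   candidates: C₊=(1.3102,5.1967) cross=31.433; C₋=(2.9546,-6.3028) cross=-31.433
θ=310°:   branch - wants cross < 0 → take C=(2.9546,-6.3028) (cross=-31.433)
θ=310°: ex = (C−B)/|BC| = (0.3853,-0.9228); ey = (0.9228,0.3853)
θ=310°: P = B + 2.10·ex + 0.72·ey = (2.1163,-2.4265)

θ=143°: 0.57 -1.15
θ=218°: 0.87 -2.09
θ=310°: 2.12 -2.43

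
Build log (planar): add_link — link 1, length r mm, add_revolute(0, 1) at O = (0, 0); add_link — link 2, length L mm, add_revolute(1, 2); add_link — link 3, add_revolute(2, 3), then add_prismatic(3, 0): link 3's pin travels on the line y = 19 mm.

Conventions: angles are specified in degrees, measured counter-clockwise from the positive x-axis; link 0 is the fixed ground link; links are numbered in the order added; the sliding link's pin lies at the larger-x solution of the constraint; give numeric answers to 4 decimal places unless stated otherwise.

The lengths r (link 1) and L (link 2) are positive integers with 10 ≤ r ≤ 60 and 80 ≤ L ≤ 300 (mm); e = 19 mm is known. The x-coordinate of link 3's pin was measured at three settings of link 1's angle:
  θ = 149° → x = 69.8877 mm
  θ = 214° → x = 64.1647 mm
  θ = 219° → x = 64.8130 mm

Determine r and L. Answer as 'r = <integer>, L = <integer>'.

constraint per measurement: (x − r cos θ)² + (r sin θ − e)² = L²
subtracting the θ₁ and θ₂ equations cancels the r² and L² terms:
r = (x₁² − x₂²) / (2[(x₁cos θ₁ + e sin θ₁) − (x₂cos θ₂ + e sin θ₂)]) = 27.9996 → r = 28
L² = (x₁ − r cos θ₁)² + (r sin θ₁ − e)² = 8835.9954 → L = 94.0000 → L = 94
check at θ₃=219°: x = 64.8130 (printed 64.8130) ✓

r = 28, L = 94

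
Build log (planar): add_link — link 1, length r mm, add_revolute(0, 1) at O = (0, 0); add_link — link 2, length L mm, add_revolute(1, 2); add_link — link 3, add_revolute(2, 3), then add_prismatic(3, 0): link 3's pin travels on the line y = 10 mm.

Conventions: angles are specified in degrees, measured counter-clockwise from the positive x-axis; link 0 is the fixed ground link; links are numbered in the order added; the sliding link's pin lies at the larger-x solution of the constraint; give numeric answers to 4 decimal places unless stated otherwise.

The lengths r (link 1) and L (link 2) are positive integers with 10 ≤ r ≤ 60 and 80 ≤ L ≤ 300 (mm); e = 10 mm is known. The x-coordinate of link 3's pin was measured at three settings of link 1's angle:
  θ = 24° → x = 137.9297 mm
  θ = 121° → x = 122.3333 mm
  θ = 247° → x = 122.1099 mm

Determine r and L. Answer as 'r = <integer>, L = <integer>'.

constraint per measurement: (x − r cos θ)² + (r sin θ − e)² = L²
subtracting the θ₁ and θ₂ equations cancels the r² and L² terms:
r = (x₁² − x₂²) / (2[(x₁cos θ₁ + e sin θ₁) − (x₂cos θ₂ + e sin θ₂)]) = 11.0000 → r = 11
L² = (x₁ − r cos θ₁)² + (r sin θ₁ − e)² = 16384.0090 → L = 128.0000 → L = 128
check at θ₃=247°: x = 122.1099 (printed 122.1099) ✓

r = 11, L = 128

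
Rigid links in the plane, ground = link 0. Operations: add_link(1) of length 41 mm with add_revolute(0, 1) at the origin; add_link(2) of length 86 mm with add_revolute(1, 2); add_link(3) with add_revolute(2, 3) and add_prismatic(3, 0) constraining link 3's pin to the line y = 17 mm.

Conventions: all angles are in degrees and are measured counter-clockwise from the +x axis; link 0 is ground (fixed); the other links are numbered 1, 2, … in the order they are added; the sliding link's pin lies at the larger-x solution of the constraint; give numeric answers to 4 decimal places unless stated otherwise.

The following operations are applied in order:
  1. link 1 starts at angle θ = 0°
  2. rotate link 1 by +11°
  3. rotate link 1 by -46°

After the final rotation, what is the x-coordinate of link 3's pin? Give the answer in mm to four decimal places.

geometry: r = 41 mm, L = 86 mm, e = 17 mm; θ starts at 0°
rotate link 1 by +11°: θ ← 0° +11° = 11°
rotate link 1 by -46°: θ ← 11° -46° = -35°
crank pin P = (r cos θ, r sin θ) = (33.585234, -23.516634)
h = r sin θ − e = -23.516634 − 17 = -40.516634
x = r cos θ + √(L² − h²) = 33.585234 + 75.857777 = 109.443011

109.4430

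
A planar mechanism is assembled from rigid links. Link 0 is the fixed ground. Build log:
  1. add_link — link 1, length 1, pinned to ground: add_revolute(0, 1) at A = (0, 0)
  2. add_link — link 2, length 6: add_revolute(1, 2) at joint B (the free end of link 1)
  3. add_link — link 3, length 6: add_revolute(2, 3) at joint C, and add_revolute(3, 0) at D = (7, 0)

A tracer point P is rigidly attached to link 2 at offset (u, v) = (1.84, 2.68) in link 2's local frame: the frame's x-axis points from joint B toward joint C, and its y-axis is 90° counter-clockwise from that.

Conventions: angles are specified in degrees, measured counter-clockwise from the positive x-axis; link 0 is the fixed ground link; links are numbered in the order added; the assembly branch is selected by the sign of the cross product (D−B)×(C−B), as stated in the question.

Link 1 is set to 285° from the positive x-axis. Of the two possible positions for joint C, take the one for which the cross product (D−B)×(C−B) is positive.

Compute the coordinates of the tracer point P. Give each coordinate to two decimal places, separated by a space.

A=(0,0), D=(7.00,0)
B = A + 1.00·(cos285°, sin285°) = (0.2588, -0.9659)
|BD| = 6.8100
circle(B,6.00) ∩ circle(D,6.00): a=3.4050, h=4.9402
  candidates: C₊=(2.9287,4.4073) cross=33.643; C₋=(4.3301,-5.3732) cross=-33.643
  branch + wants cross > 0 → take C=(2.9287,4.4073) (cross=33.643)
ex = (C−B)/|BC| = (0.4450,0.8955); ey = (-0.8955,0.4450)
P = B + 1.84·ex + 2.68·ey = (-1.3225,1.8744)

-1.32 1.87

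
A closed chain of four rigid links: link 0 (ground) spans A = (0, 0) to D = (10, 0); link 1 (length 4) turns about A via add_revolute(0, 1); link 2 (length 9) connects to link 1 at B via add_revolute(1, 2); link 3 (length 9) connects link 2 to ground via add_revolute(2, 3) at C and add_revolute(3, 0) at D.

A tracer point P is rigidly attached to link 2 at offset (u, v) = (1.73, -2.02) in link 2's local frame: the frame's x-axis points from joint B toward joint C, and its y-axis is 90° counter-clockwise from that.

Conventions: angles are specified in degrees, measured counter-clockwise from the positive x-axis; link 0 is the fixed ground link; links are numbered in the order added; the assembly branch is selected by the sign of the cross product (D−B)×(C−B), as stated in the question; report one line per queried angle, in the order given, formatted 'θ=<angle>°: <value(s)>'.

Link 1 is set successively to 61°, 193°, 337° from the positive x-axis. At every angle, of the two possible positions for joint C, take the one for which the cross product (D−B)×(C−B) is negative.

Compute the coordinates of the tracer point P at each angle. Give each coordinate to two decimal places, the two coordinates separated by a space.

A=(0,0), D=(10.00,0)
θ=61°: B = A + 4.00·(cos61°, sin61°) = (1.9392, 3.4985)
θ=61°: |BD| = 8.7872
θ=61°: circle(B,9.00) ∩ circle(D,9.00): a=4.3936, h=7.8547
θ=61°:   candidates: C₊=(9.0968,8.9546) cross=69.021; C₋=(2.8424,-5.4561) cross=-69.021
θ=61°:   branch - wants cross < 0 → take C=(2.8424,-5.4561) (cross=-69.021)
θ=61°: ex = (C−B)/|BC| = (0.1004,-0.9950); ey = (0.9950,0.1004)
θ=61°: P = B + 1.73·ex + -2.02·ey = (0.1030,1.5745)
θ=193°: B = A + 4.00·(cos193°, sin193°) = (-3.8975, -0.8998)
θ=193°: |BD| = 13.9266
θ=193°: circle(B,9.00) ∩ circle(D,9.00): a=6.9633, h=5.7020
θ=193°:   candidates: C₊=(2.6829,5.2402) cross=79.409; C₋=(3.4197,-6.1400) cross=-79.409
θ=193°:   branch - wants cross < 0 → take C=(3.4197,-6.1400) (cross=-79.409)
θ=193°: ex = (C−B)/|BC| = (0.8130,-0.5822); ey = (0.5822,0.8130)
θ=193°: P = B + 1.73·ex + -2.02·ey = (-3.6671,-3.5494)
θ=337°: B = A + 4.00·(cos337°, sin337°) = (3.6820, -1.5629)
θ=337°: |BD| = 6.5084
θ=337°: circle(B,9.00) ∩ circle(D,9.00): a=3.2542, h=8.3911
θ=337°:   candidates: C₊=(4.8260,7.3641) cross=54.613; C₋=(8.8560,-8.9270) cross=-54.613
θ=337°:   branch - wants cross < 0 → take C=(8.8560,-8.9270) (cross=-54.613)
θ=337°: ex = (C−B)/|BC| = (0.5749,-0.8182); ey = (0.8182,0.5749)
θ=337°: P = B + 1.73·ex + -2.02·ey = (3.0238,-4.1397)

θ=61°: 0.10 1.57
θ=193°: -3.67 -3.55
θ=337°: 3.02 -4.14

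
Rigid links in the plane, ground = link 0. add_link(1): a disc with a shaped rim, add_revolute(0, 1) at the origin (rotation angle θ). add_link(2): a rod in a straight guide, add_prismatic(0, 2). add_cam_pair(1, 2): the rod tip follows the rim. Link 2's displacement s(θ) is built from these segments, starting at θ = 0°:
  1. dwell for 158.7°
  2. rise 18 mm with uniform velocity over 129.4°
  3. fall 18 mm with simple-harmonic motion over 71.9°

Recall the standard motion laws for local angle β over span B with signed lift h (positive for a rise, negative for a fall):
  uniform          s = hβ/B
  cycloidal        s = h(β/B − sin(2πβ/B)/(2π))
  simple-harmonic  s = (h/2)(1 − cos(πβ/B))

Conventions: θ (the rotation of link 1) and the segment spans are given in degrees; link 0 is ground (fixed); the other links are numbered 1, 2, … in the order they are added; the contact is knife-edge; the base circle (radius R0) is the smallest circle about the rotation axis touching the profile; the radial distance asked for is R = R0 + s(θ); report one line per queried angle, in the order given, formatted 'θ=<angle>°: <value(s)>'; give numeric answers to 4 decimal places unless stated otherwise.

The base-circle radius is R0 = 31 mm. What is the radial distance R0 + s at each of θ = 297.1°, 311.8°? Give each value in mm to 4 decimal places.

segment 1 (0° to 158.7°, dwell): s unchanged at 0.0000
segment 2 (158.7° to 288.1°, uniform, h = 18) is passed completely: s = 0.0000 + (18) = 18.0000
θ = 297.1° falls in segment 3 (288.1° to 360°, simple-harmonic, h = -18): β = 297.1 − 288.1 = 9°, B = 71.9°; Δs = -18/2·(1 − cos(π·0.1252)) = -0.6870; s = 18.0000 − 0.6870 = 17.3130
θ = 311.8° falls in segment 3 (288.1° to 360°, simple-harmonic, h = -18): β = 311.8 − 288.1 = 23.7°, B = 71.9°; Δs = -18/2·(1 − cos(π·0.3296)) = -4.4095; s = 18.0000 − 4.4095 = 13.5905
θ=297.1°: R = R0 + s = 31 + 17.3130 = 48.3130
θ=311.8°: R = R0 + s = 31 + 13.5905 = 44.5905

θ=297.1°: 48.3130
θ=311.8°: 44.5905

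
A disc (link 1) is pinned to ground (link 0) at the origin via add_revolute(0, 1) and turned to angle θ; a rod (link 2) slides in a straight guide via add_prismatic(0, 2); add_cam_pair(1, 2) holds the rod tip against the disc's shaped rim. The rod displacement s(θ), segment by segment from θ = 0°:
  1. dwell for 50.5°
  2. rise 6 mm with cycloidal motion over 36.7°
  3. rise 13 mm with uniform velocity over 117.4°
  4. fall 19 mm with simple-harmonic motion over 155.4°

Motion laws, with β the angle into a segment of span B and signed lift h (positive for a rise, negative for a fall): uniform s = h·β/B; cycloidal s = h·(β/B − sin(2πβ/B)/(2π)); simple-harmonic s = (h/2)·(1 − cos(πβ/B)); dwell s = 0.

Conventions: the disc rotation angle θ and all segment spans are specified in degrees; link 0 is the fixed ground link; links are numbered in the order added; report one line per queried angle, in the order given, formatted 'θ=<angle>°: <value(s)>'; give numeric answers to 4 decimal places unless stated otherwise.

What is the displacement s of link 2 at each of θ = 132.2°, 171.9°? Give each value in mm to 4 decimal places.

segment 1 (0° to 50.5°, dwell): s unchanged at 0.0000
segment 2 (50.5° to 87.2°, cycloidal, h = 6) is passed completely: s = 0.0000 + (6) = 6.0000
θ = 132.2° falls in segment 3 (87.2° to 204.6°, uniform, h = 13): β = 132.2 − 87.2 = 45°, B = 117.4°; Δs = 13·45/117.4 = 4.9830; s = 6.0000 + 4.9830 = 10.9830
θ = 171.9° falls in segment 3 (87.2° to 204.6°, uniform, h = 13): β = 171.9 − 87.2 = 84.7°, B = 117.4°; Δs = 13·84.7/117.4 = 9.3790; s = 6.0000 + 9.3790 = 15.3790

θ=132.2°: 10.9830
θ=171.9°: 15.3790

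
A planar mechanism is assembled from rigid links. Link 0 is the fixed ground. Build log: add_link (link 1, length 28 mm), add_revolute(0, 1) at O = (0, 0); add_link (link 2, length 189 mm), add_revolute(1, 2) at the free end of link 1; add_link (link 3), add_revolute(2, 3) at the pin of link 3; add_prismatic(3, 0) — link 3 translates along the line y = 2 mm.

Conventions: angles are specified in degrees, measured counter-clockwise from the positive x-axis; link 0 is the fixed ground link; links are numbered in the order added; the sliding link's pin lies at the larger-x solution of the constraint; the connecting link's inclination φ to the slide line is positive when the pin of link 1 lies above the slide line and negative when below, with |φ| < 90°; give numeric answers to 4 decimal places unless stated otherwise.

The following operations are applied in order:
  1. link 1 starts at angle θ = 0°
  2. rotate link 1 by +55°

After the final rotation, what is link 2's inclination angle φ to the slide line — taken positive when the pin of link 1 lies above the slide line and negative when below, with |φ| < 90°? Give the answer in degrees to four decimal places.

geometry: r = 28 mm, L = 189 mm, e = 2 mm; θ starts at 0°
rotate link 1 by +55°: θ ← 0° +55° = 55°
h = r sin θ − e = 22.936257 − 2 = 20.936257
sin φ = h / L = 20.936257 / 189 = 0.11077385
φ = arcsin(0.11077385) = 6.359926°

6.3599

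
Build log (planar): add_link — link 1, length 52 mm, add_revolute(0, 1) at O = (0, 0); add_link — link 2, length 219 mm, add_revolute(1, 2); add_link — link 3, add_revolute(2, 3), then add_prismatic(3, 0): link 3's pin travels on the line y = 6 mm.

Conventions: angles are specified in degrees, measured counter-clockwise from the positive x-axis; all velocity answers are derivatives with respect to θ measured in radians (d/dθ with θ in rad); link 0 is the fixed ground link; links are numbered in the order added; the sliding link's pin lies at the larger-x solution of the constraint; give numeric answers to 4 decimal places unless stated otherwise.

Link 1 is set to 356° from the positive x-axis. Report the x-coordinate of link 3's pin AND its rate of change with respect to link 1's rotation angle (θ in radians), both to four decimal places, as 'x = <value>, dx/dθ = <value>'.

geometry: r = 52 mm, L = 219 mm, e = 6 mm
crank pin P = (r cos θ, r sin θ) = (51.873331, -3.627337)
h = r sin θ − e = -3.627337 − 6 = -9.627337
x = r cos θ + √(L² − h²) = 51.873331 + 218.788287 = 270.661617
dx/dθ = −r sin θ − h·r cos θ/√(L² − h²) (θ in radians; h = -9.627337) = 5.909918

x = 270.6616, dx/dθ = 5.9099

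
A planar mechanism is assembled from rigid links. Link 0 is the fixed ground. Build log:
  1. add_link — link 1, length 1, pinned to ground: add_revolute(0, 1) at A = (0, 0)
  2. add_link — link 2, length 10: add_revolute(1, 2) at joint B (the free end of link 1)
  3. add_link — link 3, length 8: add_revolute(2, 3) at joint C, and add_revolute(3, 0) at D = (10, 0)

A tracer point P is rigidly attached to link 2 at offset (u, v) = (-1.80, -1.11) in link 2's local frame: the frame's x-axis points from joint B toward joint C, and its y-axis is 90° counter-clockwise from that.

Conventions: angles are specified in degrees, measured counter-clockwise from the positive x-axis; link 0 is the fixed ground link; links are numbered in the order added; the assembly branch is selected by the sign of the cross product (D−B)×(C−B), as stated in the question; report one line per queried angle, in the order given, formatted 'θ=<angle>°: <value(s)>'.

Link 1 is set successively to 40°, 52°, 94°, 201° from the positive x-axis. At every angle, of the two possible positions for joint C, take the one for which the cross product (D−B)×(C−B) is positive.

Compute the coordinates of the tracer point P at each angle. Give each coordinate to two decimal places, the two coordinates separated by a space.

A=(0,0), D=(10.00,0)
θ=40°: B = A + 1.00·(cos40°, sin40°) = (0.7660, 0.6428)
θ=40°: |BD| = 9.2563
θ=40°: circle(B,10.00) ∩ circle(D,8.00): a=6.5728, h=7.5365
θ=40°:   candidates: C₊=(7.8463,7.7046) cross=69.760; C₋=(6.7996,-7.3319) cross=-69.760
θ=40°:   branch + wants cross > 0 → take C=(7.8463,7.7046) (cross=69.760)
θ=40°: ex = (C−B)/|BC| = (0.7080,0.7062); ey = (-0.7062,0.7080)
θ=40°: P = B + -1.80·ex + -1.11·ey = (0.2755,-1.4143)
θ=52°: B = A + 1.00·(cos52°, sin52°) = (0.6157, 0.7880)
θ=52°: |BD| = 9.4174
θ=52°: circle(B,10.00) ∩ circle(D,8.00): a=6.6200, h=7.4950
θ=52°:   candidates: C₊=(7.8396,7.7028) cross=70.583; C₋=(6.5853,-7.2346) cross=-70.583
θ=52°:   branch + wants cross > 0 → take C=(7.8396,7.7028) (cross=70.583)
θ=52°: ex = (C−B)/|BC| = (0.7224,0.6915); ey = (-0.6915,0.7224)
θ=52°: P = B + -1.80·ex + -1.11·ey = (0.0829,-1.2585)
θ=94°: B = A + 1.00·(cos94°, sin94°) = (-0.0698, 0.9976)
θ=94°: |BD| = 10.1190
θ=94°: circle(B,10.00) ∩ circle(D,8.00): a=6.8383, h=7.2964
θ=94°:   candidates: C₊=(7.4546,7.5842) cross=73.832; C₋=(6.0160,-6.9374) cross=-73.832
θ=94°:   branch + wants cross > 0 → take C=(7.4546,7.5842) (cross=73.832)
θ=94°: ex = (C−B)/|BC| = (0.7524,0.6587); ey = (-0.6587,0.7524)
θ=94°: P = B + -1.80·ex + -1.11·ey = (-0.6930,-1.0232)
θ=201°: B = A + 1.00·(cos201°, sin201°) = (-0.9336, -0.3584)
θ=201°: |BD| = 10.9395
θ=201°: circle(B,10.00) ∩ circle(D,8.00): a=7.1151, h=7.0267
θ=201°:   candidates: C₊=(5.9476,6.8977) cross=76.868; C₋=(6.4079,-7.1482) cross=-76.868
θ=201°:   branch + wants cross > 0 → take C=(5.9476,6.8977) (cross=76.868)
θ=201°: ex = (C−B)/|BC| = (0.6881,0.7256); ey = (-0.7256,0.6881)
θ=201°: P = B + -1.80·ex + -1.11·ey = (-1.3668,-2.4283)

θ=40°: 0.28 -1.41
θ=52°: 0.08 -1.26
θ=94°: -0.69 -1.02
θ=201°: -1.37 -2.43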